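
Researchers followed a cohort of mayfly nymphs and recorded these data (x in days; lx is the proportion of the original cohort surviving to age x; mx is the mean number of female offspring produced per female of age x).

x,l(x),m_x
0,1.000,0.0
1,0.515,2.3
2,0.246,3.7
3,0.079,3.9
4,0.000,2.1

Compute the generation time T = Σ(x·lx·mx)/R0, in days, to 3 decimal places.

1.635

lx·mx: 0, 1.1845, 0.9102, 0.3081, 0 → R0 = 2.4028
x·lx·mx: 0, 1.1845, 1.8204, 0.9243, 0 → Σ = 3.9292
T = 3.9292 / 2.4028 = 1.635259… → 1.635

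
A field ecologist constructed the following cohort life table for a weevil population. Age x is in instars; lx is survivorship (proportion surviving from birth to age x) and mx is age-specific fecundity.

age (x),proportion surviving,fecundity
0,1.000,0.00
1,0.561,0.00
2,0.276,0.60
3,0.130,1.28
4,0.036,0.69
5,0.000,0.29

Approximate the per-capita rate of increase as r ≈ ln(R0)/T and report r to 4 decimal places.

-0.3955

R0 = Σ lx·mx = 0 + 0 + 0.1656 + 0.1664 + 0.02484 + 0 = 0.35684
Σ x·lx·mx = 0.92976; T = 0.92976/0.35684 = 2.60554…
r ≈ ln(R0)/T = ln(0.35684)/2.60554… = -0.395491… → -0.3955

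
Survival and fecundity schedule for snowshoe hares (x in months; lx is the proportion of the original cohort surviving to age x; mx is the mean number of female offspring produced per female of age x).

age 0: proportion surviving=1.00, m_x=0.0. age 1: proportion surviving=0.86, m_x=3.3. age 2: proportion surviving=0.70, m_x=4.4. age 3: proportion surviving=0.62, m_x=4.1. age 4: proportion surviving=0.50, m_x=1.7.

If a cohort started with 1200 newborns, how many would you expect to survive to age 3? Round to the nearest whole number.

Expected survivors = N0 · l_3 = 1200 × 0.62 = 744 → 744

744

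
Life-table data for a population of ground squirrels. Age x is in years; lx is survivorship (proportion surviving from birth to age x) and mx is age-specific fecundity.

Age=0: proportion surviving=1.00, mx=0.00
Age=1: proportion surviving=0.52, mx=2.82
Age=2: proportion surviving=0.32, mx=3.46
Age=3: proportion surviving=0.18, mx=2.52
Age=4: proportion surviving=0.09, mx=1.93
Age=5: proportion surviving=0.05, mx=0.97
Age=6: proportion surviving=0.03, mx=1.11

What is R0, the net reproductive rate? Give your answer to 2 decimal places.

lx·mx by age: 0, 1.4664, 1.1072, 0.4536, 0.1737, 0.0485, 0.0333
R0 = Σ lx·mx = 3.2827 → 3.28

3.28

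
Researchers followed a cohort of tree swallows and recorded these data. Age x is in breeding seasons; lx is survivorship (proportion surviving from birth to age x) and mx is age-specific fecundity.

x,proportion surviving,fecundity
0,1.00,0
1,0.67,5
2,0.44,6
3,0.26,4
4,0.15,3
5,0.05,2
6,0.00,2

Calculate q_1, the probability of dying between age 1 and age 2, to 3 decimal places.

q_1 = (l_1 − l_2) / l_1 = (0.67 − 0.44) / 0.67
     = 0.23 / 0.67 = 0.343284… → 0.343

0.343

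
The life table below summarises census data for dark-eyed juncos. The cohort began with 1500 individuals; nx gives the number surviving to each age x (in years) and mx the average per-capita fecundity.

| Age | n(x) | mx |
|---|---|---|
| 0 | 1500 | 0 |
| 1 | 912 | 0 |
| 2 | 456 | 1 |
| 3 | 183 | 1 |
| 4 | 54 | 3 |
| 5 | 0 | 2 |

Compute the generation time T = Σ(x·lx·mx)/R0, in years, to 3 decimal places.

lx = nx/n0 = nx/1500: 1, 0.608, 0.304, 0.122, 0.036, 0
lx·mx: 0, 0, 0.304, 0.122, 0.108, 0 → R0 = 0.534
x·lx·mx: 0, 0, 0.608, 0.366, 0.432, 0 → Σ = 1.406
T = 1.406 / 0.534 = 2.632959… → 2.633

2.633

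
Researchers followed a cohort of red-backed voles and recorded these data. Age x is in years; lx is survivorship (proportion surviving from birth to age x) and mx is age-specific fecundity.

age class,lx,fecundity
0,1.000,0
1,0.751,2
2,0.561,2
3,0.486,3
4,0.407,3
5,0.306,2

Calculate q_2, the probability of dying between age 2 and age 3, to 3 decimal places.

q_2 = (l_2 − l_3) / l_2 = (0.561 − 0.486) / 0.561
     = 0.075 / 0.561 = 0.13369… → 0.134

0.134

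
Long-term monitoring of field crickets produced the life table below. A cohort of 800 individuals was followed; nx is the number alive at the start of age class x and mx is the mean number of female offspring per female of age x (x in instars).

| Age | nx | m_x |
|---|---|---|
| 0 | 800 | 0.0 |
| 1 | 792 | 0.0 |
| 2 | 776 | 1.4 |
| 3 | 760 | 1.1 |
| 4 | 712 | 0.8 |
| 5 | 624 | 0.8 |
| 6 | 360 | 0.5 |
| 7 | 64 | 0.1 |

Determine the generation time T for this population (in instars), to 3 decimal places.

3.330

lx = nx/n0 = nx/800: 1, 0.99, 0.97, 0.95, 0.89, 0.78, 0.45, 0.08
lx·mx: 0, 0, 1.358, 1.045, 0.712, 0.624, 0.225, 0.008 → R0 = 3.972
x·lx·mx: 0, 0, 2.716, 3.135, 2.848, 3.12, 1.35, 0.056 → Σ = 13.225
T = 13.225 / 3.972 = 3.329557… → 3.330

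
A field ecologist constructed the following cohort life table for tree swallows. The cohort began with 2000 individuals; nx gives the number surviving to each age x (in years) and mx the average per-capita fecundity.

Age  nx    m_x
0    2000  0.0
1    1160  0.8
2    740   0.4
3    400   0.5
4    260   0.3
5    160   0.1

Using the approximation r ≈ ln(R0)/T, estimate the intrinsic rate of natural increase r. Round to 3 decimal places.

lx = nx/n0 = nx/2000: 1, 0.58, 0.37, 0.2, 0.13, 0.08
R0 = Σ lx·mx = 0 + 0.464 + 0.148 + 0.1 + 0.039 + 0.008 = 0.759
Σ x·lx·mx = 1.256; T = 1.256/0.759 = 1.65481…
r ≈ ln(R0)/T = ln(0.759)/1.65481… = -0.16664… → -0.167

-0.167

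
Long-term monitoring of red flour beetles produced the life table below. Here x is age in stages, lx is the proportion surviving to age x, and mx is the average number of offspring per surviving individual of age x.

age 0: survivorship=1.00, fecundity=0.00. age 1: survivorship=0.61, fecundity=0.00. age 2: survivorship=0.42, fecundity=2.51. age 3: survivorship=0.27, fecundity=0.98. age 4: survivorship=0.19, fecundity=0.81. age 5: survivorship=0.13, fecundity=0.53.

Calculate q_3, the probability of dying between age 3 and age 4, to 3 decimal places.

q_3 = (l_3 − l_4) / l_3 = (0.27 − 0.19) / 0.27
     = 0.08 / 0.27 = 0.296296… → 0.296

0.296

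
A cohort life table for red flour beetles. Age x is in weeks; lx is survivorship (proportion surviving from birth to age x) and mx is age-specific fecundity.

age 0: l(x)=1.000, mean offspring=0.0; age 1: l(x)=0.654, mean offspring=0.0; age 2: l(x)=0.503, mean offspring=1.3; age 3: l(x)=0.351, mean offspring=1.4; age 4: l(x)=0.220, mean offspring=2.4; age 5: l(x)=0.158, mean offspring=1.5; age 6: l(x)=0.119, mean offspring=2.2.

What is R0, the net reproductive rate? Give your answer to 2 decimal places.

2.17

lx·mx by age: 0, 0, 0.6539, 0.4914, 0.528, 0.237, 0.2618
R0 = Σ lx·mx = 2.1721 → 2.17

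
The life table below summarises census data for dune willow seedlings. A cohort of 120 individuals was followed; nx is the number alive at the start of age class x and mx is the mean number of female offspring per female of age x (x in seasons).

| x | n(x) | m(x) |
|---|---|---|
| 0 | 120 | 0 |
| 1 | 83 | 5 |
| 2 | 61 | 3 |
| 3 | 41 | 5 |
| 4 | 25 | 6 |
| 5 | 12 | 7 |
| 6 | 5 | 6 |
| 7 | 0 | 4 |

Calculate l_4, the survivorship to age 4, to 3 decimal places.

l_4 = n_4/n_0 = 25/120 = 0.208333… → 0.208

0.208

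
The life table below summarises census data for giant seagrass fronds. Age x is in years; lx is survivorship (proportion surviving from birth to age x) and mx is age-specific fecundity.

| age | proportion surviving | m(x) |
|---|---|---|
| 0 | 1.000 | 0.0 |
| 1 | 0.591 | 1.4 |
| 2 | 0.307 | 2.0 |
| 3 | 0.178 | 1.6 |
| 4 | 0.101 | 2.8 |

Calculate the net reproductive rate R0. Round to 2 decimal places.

lx·mx by age: 0, 0.8274, 0.614, 0.2848, 0.2828
R0 = Σ lx·mx = 2.009 → 2.01

2.01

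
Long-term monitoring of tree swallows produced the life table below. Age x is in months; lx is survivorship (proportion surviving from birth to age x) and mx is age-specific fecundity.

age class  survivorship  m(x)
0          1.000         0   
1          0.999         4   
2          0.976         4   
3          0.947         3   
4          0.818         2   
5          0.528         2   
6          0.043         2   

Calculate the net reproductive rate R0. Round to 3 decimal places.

lx·mx by age: 0, 3.996, 3.904, 2.841, 1.636, 1.056, 0.086
R0 = Σ lx·mx = 13.519 → 13.519

13.519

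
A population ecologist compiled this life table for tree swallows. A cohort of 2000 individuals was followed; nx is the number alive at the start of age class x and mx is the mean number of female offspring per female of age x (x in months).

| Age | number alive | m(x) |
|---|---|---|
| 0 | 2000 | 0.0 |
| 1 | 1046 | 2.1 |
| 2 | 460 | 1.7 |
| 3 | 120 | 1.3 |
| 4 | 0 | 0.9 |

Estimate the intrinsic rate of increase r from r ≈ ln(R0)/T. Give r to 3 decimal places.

lx = nx/n0 = nx/2000: 1, 0.523, 0.23, 0.06, 0
R0 = Σ lx·mx = 0 + 1.0983 + 0.391 + 0.078 + 0 = 1.5673
Σ x·lx·mx = 2.1143; T = 2.1143/1.5673 = 1.34901…
r ≈ ln(R0)/T = ln(1.5673)/1.34901… = 0.3331… → 0.333

0.333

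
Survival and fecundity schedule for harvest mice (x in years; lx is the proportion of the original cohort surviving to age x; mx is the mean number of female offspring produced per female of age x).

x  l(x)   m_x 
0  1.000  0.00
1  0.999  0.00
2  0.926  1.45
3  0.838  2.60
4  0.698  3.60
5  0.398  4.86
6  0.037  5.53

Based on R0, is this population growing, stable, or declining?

growing

R0 = Σ lx·mx = 0 + 0 + 1.3427 + 2.1788 + 2.5128 + 1.93428 + 0.20461 = 8.17319
R0 > 1, so the population is growing.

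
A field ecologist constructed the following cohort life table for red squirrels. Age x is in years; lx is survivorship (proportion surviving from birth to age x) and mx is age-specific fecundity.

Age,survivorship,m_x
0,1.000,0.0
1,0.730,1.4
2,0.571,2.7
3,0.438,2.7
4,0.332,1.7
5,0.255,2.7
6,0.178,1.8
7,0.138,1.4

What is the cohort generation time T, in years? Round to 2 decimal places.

3.02

lx·mx: 0, 1.022, 1.5417, 1.1826, 0.5644, 0.6885, 0.3204, 0.1932 → R0 = 5.5128
x·lx·mx: 0, 1.022, 3.0834, 3.5478, 2.2576, 3.4425, 1.9224, 1.3524 → Σ = 16.6281
T = 16.6281 / 5.5128 = 3.016271… → 3.02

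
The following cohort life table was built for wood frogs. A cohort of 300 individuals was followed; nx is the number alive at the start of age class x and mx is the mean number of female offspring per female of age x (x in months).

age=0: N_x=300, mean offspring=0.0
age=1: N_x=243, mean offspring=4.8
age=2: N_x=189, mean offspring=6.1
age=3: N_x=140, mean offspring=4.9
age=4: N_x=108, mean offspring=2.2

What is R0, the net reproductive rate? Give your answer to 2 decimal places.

lx = nx/n0 = nx/300: 1, 0.81, 0.63, 0.46667…, 0.36
lx·mx by age: 0, 3.888, 3.843, 2.286667…, 0.792
R0 = Σ lx·mx = 10.809667… → 10.81

10.81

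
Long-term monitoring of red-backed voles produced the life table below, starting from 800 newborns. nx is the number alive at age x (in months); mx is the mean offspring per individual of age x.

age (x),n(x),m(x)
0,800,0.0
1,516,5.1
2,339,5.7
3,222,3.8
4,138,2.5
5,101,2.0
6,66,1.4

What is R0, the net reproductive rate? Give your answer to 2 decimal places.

7.56

lx = nx/n0 = nx/800: 1, 0.645, 0.42375, 0.2775, 0.1725, 0.12625, 0.0825
lx·mx by age: 0, 3.2895, 2.415375, 1.0545, 0.43125, 0.2525, 0.1155
R0 = Σ lx·mx = 7.558625 → 7.56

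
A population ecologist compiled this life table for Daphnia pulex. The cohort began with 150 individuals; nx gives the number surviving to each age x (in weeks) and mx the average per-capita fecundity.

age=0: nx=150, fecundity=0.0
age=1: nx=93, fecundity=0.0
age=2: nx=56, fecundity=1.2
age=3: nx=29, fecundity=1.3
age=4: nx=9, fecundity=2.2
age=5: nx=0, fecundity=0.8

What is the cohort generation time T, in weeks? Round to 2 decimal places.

2.62

lx = nx/n0 = nx/150: 1, 0.62, 0.37333…, 0.19333…, 0.06, 0
lx·mx: 0, 0, 0.448…, 0.251333…, 0.132, 0 → R0 = 0.831333…
x·lx·mx: 0, 0, 0.896…, 0.754…, 0.528, 0 → Σ = 2.178…
T = 2.178… / 0.831333… = 2.619888… → 2.62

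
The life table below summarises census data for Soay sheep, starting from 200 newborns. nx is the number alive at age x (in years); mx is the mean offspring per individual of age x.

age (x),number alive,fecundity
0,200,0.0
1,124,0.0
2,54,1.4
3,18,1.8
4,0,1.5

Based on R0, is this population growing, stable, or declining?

declining

lx = nx/n0 = nx/200: 1, 0.62, 0.27, 0.09, 0
R0 = Σ lx·mx = 0 + 0 + 0.378 + 0.162 + 0 = 0.54
R0 < 1, so the population is declining.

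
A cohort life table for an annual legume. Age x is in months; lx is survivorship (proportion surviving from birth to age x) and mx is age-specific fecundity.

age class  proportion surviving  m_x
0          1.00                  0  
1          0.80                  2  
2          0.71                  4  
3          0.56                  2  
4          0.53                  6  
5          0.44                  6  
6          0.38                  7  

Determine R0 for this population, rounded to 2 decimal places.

lx·mx by age: 0, 1.6, 2.84, 1.12, 3.18, 2.64, 2.66
R0 = Σ lx·mx = 14.04 → 14.04

14.04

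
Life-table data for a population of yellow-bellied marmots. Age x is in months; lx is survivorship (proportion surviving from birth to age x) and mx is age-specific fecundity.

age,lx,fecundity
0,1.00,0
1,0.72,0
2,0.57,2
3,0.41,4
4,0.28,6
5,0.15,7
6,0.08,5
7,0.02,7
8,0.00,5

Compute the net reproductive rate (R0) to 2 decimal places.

6.05

lx·mx by age: 0, 0, 1.14, 1.64, 1.68, 1.05, 0.4, 0.14, 0
R0 = Σ lx·mx = 6.05 → 6.05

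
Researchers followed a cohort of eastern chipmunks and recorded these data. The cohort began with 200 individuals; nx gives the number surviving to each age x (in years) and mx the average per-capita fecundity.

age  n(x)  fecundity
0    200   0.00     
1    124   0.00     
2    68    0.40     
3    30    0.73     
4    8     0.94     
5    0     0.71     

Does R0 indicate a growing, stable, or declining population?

lx = nx/n0 = nx/200: 1, 0.62, 0.34, 0.15, 0.04, 0
R0 = Σ lx·mx = 0 + 0 + 0.136 + 0.1095 + 0.0376 + 0 = 0.2831
R0 < 1, so the population is declining.

declining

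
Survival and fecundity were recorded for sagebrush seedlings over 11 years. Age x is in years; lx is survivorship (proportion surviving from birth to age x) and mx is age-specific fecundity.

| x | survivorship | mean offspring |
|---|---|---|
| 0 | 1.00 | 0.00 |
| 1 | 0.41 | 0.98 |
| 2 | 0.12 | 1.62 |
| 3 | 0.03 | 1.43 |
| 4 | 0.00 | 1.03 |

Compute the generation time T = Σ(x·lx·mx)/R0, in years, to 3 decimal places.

1.438

lx·mx: 0, 0.4018, 0.1944, 0.0429, 0 → R0 = 0.6391
x·lx·mx: 0, 0.4018, 0.3888, 0.1287, 0 → Σ = 0.9193
T = 0.9193 / 0.6391 = 1.438429… → 1.438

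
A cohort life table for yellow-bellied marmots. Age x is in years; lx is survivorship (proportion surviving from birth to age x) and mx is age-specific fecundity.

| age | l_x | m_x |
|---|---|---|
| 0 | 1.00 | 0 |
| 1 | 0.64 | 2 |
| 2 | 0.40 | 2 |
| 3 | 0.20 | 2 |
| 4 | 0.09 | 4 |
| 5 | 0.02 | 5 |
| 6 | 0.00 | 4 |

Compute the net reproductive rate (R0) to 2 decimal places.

2.94

lx·mx by age: 0, 1.28, 0.8, 0.4, 0.36, 0.1, 0
R0 = Σ lx·mx = 2.94 → 2.94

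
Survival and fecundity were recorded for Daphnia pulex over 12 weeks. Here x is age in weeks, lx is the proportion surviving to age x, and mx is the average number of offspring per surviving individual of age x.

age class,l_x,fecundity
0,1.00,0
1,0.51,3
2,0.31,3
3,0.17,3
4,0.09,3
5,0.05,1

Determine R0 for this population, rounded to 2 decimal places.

lx·mx by age: 0, 1.53, 0.93, 0.51, 0.27, 0.05
R0 = Σ lx·mx = 3.29 → 3.29

3.29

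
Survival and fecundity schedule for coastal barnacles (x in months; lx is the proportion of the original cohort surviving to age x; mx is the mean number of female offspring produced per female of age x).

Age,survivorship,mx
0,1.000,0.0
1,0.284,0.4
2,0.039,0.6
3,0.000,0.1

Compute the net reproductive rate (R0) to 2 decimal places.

lx·mx by age: 0, 0.1136, 0.0234, 0
R0 = Σ lx·mx = 0.137 → 0.14

0.14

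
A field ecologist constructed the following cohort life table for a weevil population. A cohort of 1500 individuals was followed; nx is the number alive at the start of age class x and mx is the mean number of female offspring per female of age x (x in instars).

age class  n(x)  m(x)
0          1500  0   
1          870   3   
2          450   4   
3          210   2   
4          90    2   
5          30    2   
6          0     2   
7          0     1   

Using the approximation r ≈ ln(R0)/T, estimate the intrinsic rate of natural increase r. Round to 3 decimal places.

lx = nx/n0 = nx/1500: 1, 0.58, 0.3, 0.14, 0.06, 0.02, 0, 0
R0 = Σ lx·mx = 0 + 1.74 + 1.2 + 0.28 + 0.12 + 0.04 + 0 + 0 = 3.38
Σ x·lx·mx = 5.66; T = 5.66/3.38 = 1.67456…
r ≈ ln(R0)/T = ln(3.38)/1.67456… = 0.72728… → 0.727

0.727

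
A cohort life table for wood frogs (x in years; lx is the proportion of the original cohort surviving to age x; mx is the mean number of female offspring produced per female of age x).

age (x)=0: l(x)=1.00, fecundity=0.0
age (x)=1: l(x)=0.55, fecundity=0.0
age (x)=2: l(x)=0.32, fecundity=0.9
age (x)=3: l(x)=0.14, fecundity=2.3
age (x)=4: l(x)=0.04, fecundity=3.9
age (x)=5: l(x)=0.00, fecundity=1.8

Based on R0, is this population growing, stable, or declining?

declining

R0 = Σ lx·mx = 0 + 0 + 0.288 + 0.322 + 0.156 + 0 = 0.766
R0 < 1, so the population is declining.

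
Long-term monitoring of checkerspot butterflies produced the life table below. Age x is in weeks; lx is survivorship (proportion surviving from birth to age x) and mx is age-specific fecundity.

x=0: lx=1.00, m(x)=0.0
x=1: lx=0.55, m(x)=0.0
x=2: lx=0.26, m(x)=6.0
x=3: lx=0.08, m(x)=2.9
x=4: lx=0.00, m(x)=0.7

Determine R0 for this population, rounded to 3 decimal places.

1.792

lx·mx by age: 0, 0, 1.56, 0.232, 0
R0 = Σ lx·mx = 1.792 → 1.792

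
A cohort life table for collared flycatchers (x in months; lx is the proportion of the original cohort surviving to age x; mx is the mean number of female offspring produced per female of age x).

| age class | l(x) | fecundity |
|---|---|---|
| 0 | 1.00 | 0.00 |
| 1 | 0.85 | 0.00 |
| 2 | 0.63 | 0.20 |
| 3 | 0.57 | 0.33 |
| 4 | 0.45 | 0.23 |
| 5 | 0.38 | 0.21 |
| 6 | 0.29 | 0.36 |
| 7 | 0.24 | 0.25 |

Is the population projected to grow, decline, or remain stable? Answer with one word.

R0 = Σ lx·mx = 0 + 0 + 0.126 + 0.1881 + 0.1035 + 0.0798 + 0.1044 + 0.06 = 0.6618
R0 < 1, so the population is declining.

declining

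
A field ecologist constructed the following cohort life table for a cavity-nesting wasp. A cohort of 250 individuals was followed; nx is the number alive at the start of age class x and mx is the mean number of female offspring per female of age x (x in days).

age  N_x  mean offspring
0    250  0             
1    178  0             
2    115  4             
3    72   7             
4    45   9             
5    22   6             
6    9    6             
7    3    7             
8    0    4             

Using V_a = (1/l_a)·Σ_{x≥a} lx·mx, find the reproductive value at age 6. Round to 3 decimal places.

lx = nx/n0 = nx/250: 1, 0.712, 0.46, 0.288, 0.18, 0.088, 0.036, 0.012, 0
lx·mx for x ≥ 6: 0.216, 0.084, 0 → sum = 0.3
V_6 = 0.3 / l_6 = 0.3 / 0.036 = 8.333333… → 8.333

8.333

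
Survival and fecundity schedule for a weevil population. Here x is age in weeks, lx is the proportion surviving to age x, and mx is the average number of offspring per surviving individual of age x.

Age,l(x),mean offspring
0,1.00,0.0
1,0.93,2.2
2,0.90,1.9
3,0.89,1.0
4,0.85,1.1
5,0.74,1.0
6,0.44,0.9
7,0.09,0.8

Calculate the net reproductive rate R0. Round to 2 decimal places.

lx·mx by age: 0, 2.046, 1.71, 0.89, 0.935, 0.74, 0.396, 0.072
R0 = Σ lx·mx = 6.789 → 6.79

6.79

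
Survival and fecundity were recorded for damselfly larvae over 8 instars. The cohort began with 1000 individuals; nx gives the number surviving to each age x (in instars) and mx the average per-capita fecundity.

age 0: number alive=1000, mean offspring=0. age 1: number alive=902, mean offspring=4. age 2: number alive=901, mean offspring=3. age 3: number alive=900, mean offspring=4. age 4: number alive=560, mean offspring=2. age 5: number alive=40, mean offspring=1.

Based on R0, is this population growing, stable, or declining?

growing

lx = nx/n0 = nx/1000: 1, 0.902, 0.901, 0.9, 0.56, 0.04
R0 = Σ lx·mx = 0 + 3.608 + 2.703 + 3.6 + 1.12 + 0.04 = 11.071
R0 > 1, so the population is growing.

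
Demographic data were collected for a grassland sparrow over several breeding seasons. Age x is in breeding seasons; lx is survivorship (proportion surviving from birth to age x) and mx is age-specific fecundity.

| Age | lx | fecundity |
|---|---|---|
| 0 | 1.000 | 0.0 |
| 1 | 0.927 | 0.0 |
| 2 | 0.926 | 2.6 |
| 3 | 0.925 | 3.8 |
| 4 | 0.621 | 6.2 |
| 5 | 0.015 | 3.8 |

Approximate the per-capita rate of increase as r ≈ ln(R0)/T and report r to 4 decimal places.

0.7236

R0 = Σ lx·mx = 0 + 0 + 2.4076 + 3.515 + 3.8502 + 0.057 = 9.8298
Σ x·lx·mx = 31.046; T = 31.046/9.8298 = 3.15836…
r ≈ ln(R0)/T = ln(9.8298)/3.15836… = 0.72361… → 0.7236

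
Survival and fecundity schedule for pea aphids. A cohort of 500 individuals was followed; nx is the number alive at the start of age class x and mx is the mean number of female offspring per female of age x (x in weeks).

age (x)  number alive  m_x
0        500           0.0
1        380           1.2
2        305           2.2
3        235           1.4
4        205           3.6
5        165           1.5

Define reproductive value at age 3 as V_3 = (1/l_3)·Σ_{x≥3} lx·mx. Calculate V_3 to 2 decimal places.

lx = nx/n0 = nx/500: 1, 0.76, 0.61, 0.47, 0.41, 0.33
lx·mx for x ≥ 3: 0.658, 1.476, 0.495 → sum = 2.629
V_3 = 2.629 / l_3 = 2.629 / 0.47 = 5.593617… → 5.59

5.59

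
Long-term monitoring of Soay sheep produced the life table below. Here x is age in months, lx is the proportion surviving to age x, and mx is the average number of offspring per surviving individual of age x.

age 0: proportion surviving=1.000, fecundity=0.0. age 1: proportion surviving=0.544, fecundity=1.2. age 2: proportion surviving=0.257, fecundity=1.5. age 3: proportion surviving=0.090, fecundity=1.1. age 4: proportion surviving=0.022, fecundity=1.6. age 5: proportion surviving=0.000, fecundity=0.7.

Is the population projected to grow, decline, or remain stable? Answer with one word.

growing

R0 = Σ lx·mx = 0 + 0.6528 + 0.3855 + 0.099 + 0.0352 + 0 = 1.1725
R0 > 1, so the population is growing.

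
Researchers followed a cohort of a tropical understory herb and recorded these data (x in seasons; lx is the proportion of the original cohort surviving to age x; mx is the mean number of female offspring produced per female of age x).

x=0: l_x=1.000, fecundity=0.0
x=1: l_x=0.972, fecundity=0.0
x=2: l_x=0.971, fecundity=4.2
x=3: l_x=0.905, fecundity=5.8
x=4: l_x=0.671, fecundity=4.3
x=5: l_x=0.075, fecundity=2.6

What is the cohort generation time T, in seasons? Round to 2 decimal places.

2.94

lx·mx: 0, 0, 4.0782, 5.249, 2.8853, 0.195 → R0 = 12.4075
x·lx·mx: 0, 0, 8.1564, 15.747, 11.5412, 0.975 → Σ = 36.4196
T = 36.4196 / 12.4075 = 2.935289… → 2.94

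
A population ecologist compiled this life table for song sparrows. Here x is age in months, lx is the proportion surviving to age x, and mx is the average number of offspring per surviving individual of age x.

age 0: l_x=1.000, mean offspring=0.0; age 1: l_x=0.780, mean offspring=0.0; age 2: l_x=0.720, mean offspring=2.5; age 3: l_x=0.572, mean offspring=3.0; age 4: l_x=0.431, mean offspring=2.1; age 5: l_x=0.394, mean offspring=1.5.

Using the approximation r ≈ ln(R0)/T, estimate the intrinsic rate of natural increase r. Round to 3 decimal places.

R0 = Σ lx·mx = 0 + 0 + 1.8 + 1.716 + 0.9051 + 0.591 = 5.0121
Σ x·lx·mx = 15.3234; T = 15.3234/5.0121 = 3.05728…
r ≈ ln(R0)/T = ln(5.0121)/3.05728… = 0.52722… → 0.527

0.527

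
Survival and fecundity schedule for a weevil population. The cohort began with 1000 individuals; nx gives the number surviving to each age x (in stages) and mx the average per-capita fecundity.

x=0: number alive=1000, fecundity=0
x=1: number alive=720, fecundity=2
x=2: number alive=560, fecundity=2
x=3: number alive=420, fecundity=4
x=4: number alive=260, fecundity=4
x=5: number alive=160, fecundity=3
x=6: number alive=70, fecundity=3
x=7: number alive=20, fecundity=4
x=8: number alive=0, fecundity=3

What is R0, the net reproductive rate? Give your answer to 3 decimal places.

lx = nx/n0 = nx/1000: 1, 0.72, 0.56, 0.42, 0.26, 0.16, 0.07, 0.02, 0
lx·mx by age: 0, 1.44, 1.12, 1.68, 1.04, 0.48, 0.21, 0.08, 0
R0 = Σ lx·mx = 6.05 → 6.050

6.050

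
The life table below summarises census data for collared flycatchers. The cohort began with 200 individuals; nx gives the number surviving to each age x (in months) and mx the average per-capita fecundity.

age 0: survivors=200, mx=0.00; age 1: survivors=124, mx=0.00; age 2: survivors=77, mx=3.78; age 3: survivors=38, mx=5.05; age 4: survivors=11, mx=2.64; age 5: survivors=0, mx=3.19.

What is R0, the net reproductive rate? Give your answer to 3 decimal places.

lx = nx/n0 = nx/200: 1, 0.62, 0.385, 0.19, 0.055, 0
lx·mx by age: 0, 0, 1.4553, 0.9595, 0.1452, 0
R0 = Σ lx·mx = 2.56 → 2.560

2.560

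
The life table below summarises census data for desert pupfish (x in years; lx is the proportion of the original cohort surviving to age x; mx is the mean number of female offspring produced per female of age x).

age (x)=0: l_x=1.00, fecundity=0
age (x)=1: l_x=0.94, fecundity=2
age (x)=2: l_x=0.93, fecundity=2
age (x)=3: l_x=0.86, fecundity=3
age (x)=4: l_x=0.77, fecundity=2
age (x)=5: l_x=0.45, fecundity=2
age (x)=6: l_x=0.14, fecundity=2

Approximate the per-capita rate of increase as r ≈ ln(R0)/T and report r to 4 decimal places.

R0 = Σ lx·mx = 0 + 1.88 + 1.86 + 2.58 + 1.54 + 0.9 + 0.28 = 9.04
Σ x·lx·mx = 25.68; T = 25.68/9.04 = 2.84071…
r ≈ ln(R0)/T = ln(9.04)/2.84071… = 0.775039… → 0.7750

0.7750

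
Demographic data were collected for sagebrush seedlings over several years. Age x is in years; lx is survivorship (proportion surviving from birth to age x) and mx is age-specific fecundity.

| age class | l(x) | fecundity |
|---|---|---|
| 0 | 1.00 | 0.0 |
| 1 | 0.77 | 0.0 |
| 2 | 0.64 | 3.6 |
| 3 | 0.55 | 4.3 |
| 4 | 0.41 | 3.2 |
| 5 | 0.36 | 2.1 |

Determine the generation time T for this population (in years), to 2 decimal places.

3.08

lx·mx: 0, 0, 2.304, 2.365, 1.312, 0.756 → R0 = 6.737
x·lx·mx: 0, 0, 4.608, 7.095, 5.248, 3.78 → Σ = 20.731
T = 20.731 / 6.737 = 3.077186… → 3.08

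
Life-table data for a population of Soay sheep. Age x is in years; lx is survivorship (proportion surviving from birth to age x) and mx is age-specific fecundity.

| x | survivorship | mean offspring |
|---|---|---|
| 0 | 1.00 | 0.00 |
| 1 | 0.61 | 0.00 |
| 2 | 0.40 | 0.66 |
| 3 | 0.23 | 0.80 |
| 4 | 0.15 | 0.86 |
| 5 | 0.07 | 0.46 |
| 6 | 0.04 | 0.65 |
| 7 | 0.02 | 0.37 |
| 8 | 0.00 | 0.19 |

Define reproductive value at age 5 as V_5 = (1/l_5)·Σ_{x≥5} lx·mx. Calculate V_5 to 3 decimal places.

lx·mx for x ≥ 5: 0.0322, 0.026, 0.0074, 0 → sum = 0.0656
V_5 = 0.0656 / l_5 = 0.0656 / 0.07 = 0.937143… → 0.937

0.937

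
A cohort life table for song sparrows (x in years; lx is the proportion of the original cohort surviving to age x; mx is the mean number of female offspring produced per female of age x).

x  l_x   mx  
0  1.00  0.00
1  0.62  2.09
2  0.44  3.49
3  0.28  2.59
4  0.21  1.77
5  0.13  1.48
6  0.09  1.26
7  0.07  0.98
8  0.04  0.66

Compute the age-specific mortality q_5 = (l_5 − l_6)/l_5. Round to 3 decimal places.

0.308

q_5 = (l_5 − l_6) / l_5 = (0.13 − 0.09) / 0.13
     = 0.04 / 0.13 = 0.307692… → 0.308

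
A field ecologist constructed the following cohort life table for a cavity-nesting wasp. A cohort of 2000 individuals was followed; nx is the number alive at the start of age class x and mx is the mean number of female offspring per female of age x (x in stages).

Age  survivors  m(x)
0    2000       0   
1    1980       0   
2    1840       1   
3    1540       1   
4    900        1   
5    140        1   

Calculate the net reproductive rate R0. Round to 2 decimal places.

2.21

lx = nx/n0 = nx/2000: 1, 0.99, 0.92, 0.77, 0.45, 0.07
lx·mx by age: 0, 0, 0.92, 0.77, 0.45, 0.07
R0 = Σ lx·mx = 2.21 → 2.21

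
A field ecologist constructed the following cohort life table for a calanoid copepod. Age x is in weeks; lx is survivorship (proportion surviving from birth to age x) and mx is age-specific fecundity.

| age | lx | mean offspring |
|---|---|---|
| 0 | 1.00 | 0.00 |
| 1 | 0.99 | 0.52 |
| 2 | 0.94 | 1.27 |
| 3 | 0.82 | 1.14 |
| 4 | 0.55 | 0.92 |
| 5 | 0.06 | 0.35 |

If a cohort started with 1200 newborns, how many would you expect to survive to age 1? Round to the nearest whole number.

Expected survivors = N0 · l_1 = 1200 × 0.99 = 1188 → 1188

1188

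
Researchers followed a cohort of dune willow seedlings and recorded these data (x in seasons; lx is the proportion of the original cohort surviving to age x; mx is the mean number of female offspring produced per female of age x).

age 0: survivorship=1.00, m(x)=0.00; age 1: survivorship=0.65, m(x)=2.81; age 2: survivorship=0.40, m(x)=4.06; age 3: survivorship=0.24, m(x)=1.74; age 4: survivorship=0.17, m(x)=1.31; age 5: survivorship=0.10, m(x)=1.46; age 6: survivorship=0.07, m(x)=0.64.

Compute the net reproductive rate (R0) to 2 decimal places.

4.28

lx·mx by age: 0, 1.8265, 1.624, 0.4176, 0.2227, 0.146, 0.0448
R0 = Σ lx·mx = 4.2816 → 4.28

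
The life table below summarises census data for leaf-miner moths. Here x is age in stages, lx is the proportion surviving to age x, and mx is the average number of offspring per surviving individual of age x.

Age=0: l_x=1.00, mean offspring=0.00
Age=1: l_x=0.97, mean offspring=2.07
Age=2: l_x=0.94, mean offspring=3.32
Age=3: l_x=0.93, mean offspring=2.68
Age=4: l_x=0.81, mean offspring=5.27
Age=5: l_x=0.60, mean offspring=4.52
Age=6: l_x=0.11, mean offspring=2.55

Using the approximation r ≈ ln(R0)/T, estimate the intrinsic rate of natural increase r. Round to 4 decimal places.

0.8364

R0 = Σ lx·mx = 0 + 2.0079 + 3.1208 + 2.4924 + 4.2687 + 2.712 + 0.2805 = 14.8823
Σ x·lx·mx = 48.0445; T = 48.0445/14.8823 = 3.2283…
r ≈ ln(R0)/T = ln(14.8823)/3.2283… = 0.836407… → 0.8364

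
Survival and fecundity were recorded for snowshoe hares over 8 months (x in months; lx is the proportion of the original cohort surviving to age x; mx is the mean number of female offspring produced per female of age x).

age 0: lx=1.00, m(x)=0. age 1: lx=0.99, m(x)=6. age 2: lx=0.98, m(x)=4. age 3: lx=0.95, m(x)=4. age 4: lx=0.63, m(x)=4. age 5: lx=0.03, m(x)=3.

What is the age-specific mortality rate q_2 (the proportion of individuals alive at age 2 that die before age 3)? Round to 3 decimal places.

0.031

q_2 = (l_2 − l_3) / l_2 = (0.98 − 0.95) / 0.98
     = 0.03 / 0.98 = 0.030612… → 0.031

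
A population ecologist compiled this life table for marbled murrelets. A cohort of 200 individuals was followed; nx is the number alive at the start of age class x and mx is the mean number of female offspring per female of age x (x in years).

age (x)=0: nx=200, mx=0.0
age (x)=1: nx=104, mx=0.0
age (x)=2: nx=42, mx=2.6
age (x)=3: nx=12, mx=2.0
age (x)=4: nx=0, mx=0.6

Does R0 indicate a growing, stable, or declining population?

declining

lx = nx/n0 = nx/200: 1, 0.52, 0.21, 0.06, 0
R0 = Σ lx·mx = 0 + 0 + 0.546 + 0.12 + 0 = 0.666
R0 < 1, so the population is declining.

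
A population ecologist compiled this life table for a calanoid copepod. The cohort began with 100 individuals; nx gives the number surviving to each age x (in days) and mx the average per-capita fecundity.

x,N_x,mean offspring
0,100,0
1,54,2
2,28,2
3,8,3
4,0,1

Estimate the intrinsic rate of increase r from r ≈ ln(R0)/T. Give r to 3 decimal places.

0.406

lx = nx/n0 = nx/100: 1, 0.54, 0.28, 0.08, 0
R0 = Σ lx·mx = 0 + 1.08 + 0.56 + 0.24 + 0 = 1.88
Σ x·lx·mx = 2.92; T = 2.92/1.88 = 1.55319…
r ≈ ln(R0)/T = ln(1.88)/1.55319… = 0.40644… → 0.406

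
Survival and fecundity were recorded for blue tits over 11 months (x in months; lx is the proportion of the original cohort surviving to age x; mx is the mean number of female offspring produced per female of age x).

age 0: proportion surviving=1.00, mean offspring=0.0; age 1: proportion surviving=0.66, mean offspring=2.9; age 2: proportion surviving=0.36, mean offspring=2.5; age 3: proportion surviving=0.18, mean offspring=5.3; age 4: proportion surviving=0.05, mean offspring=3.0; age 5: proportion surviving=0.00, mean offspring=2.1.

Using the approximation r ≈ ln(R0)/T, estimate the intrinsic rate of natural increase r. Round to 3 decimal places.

0.746

R0 = Σ lx·mx = 0 + 1.914 + 0.9 + 0.954 + 0.15 + 0 = 3.918
Σ x·lx·mx = 7.176; T = 7.176/3.918 = 1.83155…
r ≈ ln(R0)/T = ln(3.918)/1.83155… = 0.74559… → 0.746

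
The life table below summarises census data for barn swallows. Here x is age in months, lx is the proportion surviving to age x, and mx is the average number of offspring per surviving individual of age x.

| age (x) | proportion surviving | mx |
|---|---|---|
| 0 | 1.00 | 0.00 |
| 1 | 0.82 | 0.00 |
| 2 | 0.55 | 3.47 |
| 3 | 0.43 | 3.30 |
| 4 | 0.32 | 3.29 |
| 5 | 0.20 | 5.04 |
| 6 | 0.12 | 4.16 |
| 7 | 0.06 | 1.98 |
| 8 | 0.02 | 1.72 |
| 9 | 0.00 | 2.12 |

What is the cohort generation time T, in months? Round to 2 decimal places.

3.55

lx·mx: 0, 0, 1.9085, 1.419, 1.0528, 1.008, 0.4992, 0.1188, 0.0344, 0 → R0 = 6.0407
x·lx·mx: 0, 0, 3.817, 4.257, 4.2112, 5.04, 2.9952, 0.8316, 0.2752, 0 → Σ = 21.4272
T = 21.4272 / 6.0407 = 3.547139… → 3.55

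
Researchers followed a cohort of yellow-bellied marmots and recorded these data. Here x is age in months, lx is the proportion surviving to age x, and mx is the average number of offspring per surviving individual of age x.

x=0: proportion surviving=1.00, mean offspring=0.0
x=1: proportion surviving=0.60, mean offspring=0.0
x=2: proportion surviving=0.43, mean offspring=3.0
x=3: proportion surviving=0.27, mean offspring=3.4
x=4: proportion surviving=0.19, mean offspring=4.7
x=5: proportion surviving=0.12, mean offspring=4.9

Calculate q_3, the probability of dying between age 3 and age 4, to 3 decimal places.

0.296

q_3 = (l_3 − l_4) / l_3 = (0.27 − 0.19) / 0.27
     = 0.08 / 0.27 = 0.296296… → 0.296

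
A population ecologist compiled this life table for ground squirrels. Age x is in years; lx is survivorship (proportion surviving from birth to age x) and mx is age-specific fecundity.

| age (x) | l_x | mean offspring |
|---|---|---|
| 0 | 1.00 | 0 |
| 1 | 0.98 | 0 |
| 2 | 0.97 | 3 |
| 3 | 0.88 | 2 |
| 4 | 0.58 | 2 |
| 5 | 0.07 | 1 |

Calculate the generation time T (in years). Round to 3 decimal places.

lx·mx: 0, 0, 2.91, 1.76, 1.16, 0.07 → R0 = 5.9
x·lx·mx: 0, 0, 5.82, 5.28, 4.64, 0.35 → Σ = 16.09
T = 16.09 / 5.9 = 2.727119… → 2.727

2.727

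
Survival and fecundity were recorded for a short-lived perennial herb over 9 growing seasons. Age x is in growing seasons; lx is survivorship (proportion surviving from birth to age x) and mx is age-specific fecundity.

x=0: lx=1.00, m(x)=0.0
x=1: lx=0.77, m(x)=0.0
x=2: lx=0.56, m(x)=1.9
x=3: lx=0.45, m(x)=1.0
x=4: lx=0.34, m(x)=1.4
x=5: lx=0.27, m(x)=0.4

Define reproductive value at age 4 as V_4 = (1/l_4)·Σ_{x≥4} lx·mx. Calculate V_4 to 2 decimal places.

lx·mx for x ≥ 4: 0.476, 0.108 → sum = 0.584
V_4 = 0.584 / l_4 = 0.584 / 0.34 = 1.717647… → 1.72

1.72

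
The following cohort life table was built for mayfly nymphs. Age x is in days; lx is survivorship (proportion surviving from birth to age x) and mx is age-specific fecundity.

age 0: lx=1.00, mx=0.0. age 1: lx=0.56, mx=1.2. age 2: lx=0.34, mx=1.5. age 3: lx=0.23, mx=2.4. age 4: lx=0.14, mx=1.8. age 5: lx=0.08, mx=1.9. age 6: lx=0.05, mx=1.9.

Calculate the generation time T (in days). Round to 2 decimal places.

lx·mx: 0, 0.672, 0.51, 0.552, 0.252, 0.152, 0.095 → R0 = 2.233
x·lx·mx: 0, 0.672, 1.02, 1.656, 1.008, 0.76, 0.57 → Σ = 5.686
T = 5.686 / 2.233 = 2.54635… → 2.55

2.55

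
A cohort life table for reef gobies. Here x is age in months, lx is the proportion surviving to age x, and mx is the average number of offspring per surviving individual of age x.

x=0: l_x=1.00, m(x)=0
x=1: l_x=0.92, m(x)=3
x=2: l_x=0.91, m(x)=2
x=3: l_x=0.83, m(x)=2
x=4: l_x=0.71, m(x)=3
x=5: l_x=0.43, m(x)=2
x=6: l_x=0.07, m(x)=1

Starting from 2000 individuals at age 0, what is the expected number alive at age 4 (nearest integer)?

Expected survivors = N0 · l_4 = 2000 × 0.71 = 1420 → 1420

1420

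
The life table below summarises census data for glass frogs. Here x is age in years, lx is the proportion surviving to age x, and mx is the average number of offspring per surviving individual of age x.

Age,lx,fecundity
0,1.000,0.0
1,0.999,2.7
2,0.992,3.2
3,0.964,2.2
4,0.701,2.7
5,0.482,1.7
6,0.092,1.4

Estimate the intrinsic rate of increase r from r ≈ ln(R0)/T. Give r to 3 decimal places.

R0 = Σ lx·mx = 0 + 2.6973 + 3.1744 + 2.1208 + 1.8927 + 0.8194 + 0.1288 = 10.8334
Σ x·lx·mx = 27.8491; T = 27.8491/10.8334 = 2.57067…
r ≈ ln(R0)/T = ln(10.8334)/2.57067… = 0.92685… → 0.927

0.927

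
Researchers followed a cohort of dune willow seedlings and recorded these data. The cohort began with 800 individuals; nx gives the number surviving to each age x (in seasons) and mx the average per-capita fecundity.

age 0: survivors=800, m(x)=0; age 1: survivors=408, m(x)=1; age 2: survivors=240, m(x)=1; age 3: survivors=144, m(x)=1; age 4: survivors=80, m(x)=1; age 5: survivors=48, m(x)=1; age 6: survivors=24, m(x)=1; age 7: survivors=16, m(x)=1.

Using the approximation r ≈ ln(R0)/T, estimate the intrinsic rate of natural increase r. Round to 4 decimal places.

0.0819

lx = nx/n0 = nx/800: 1, 0.51, 0.3, 0.18, 0.1, 0.06, 0.03, 0.02
R0 = Σ lx·mx = 0 + 0.51 + 0.3 + 0.18 + 0.1 + 0.06 + 0.03 + 0.02 = 1.2
Σ x·lx·mx = 2.67; T = 2.67/1.2 = 2.225
r ≈ ln(R0)/T = ln(1.2)/2.225 = 0.081942… → 0.0819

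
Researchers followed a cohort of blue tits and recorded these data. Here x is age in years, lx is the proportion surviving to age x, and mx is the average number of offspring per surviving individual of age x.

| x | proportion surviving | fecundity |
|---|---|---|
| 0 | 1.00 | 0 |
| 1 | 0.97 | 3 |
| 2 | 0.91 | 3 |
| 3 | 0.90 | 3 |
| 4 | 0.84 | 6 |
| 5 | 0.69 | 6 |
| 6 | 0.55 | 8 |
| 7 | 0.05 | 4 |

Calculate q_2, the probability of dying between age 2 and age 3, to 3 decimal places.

0.011

q_2 = (l_2 − l_3) / l_2 = (0.91 − 0.9) / 0.91
     = 0.01 / 0.91 = 0.010989… → 0.011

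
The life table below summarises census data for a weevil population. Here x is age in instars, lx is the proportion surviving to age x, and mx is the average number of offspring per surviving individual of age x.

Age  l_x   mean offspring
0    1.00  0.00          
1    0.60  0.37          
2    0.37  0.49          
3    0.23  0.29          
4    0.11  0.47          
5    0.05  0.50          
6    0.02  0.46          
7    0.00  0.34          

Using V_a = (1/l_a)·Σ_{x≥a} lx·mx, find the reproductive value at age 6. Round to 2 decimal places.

lx·mx for x ≥ 6: 0.0092, 0 → sum = 0.0092
V_6 = 0.0092 / l_6 = 0.0092 / 0.02 = 0.46 → 0.46

0.46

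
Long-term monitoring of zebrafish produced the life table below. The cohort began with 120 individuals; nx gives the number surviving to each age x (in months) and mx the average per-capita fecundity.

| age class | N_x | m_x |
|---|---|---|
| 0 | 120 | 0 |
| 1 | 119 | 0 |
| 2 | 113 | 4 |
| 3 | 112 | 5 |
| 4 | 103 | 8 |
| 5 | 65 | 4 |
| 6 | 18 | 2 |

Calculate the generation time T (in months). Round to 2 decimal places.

3.47

lx = nx/n0 = nx/120: 1, 0.99167…, 0.94167…, 0.93333…, 0.85833…, 0.54167…, 0.15
lx·mx: 0, 0, 3.766667…, 4.666667…, 6.866667…, 2.166667…, 0.3 → R0 = 17.766667…
x·lx·mx: 0, 0, 7.533333…, 14…, 27.466667…, 10.833333…, 1.8 → Σ = 61.633333…
T = 61.633333… / 17.766667… = 3.469043… → 3.47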